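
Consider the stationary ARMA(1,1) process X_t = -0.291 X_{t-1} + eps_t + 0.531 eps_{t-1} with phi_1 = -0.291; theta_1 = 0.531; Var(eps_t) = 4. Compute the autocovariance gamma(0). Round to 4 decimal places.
\gamma(0) = 4.2517

Multiply the model equation by X_{t-k} and take expectations. With theta_0 = psi_0 = 1 and psi_j the MA(infinity) weights, this gives
  gamma(k) - sum_i phi_i gamma(k-i) = c_k,
  c_k = sigma^2 * sum_{j=k..q} theta_j psi_{j-k}   (c_k = 0 for k > q),
using gamma(-m) = gamma(m).
psi-weights needed (psi_j = theta_j + sum_i phi_i psi_{j-i}):
  psi_1 = theta_1 + phi_1 = 0.531 + (-0.291) = 0.24
Right-hand sides:
  c_0 = sigma^2 (1 + theta_1 psi_1) = 4 * (1 + (0.531)(0.24)) = 4 * 1.12744 = 4.50976
  c_1 = sigma^2 theta_1 = 4 * (0.531) = 2.124
  c_2 = 0
Equations for k = 0 and k = 1 (AR order 1):
  gamma(0) = phi_1 gamma(1) + c_0
  gamma(1) = phi_1 gamma(0) + c_1
Substituting the second into the first: gamma(0) (1 - phi_1^2) = c_0 + phi_1 c_1, so
  gamma(0) = (c_0 + phi_1 c_1) / (1 - phi_1^2) = (4.50976 + (-0.291)(2.124)) / (1 - (-0.291)^2) = 3.891676 / 0.915319 = 4.251716.
Therefore gamma(0) = 4.2517 (to 4 decimal places).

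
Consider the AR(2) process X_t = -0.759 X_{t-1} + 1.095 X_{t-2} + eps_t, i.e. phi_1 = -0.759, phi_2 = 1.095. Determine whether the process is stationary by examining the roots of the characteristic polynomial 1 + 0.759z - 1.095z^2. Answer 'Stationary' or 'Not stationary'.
\text{Not stationary}

The AR(p) characteristic polynomial is P(z) = 1 + 0.759z - 1.095z^2.
Stationarity requires all roots to lie outside the unit circle, i.e. |z| > 1 for every root.
Set 1 + (0.759) z + (-1.095) z^2 = 0, i.e. a z^2 + b z + c = 0 with a = -1.095, b = 0.759, c = 1.
Discriminant D = b^2 - 4ac = (0.759)^2 - 4*(-1.095)*1 = 0.576081 - (-4.38) = 4.956081.
D >= 0, so the roots are real: z = (-b +/- sqrt(D)) / (2a) = (-0.759 +/- 2.226226) / (-2.19).
  z_1 = (-0.759 + 2.226226) / (-2.19) = -0.67,   |z_1| = 0.67.
  z_2 = (-0.759 - 2.226226) / (-2.19) = 1.3631,   |z_2| = 1.3631.
Moduli of all roots: 0.6700, 1.3631.
All moduli strictly greater than 1? No.
Verdict: Not stationary.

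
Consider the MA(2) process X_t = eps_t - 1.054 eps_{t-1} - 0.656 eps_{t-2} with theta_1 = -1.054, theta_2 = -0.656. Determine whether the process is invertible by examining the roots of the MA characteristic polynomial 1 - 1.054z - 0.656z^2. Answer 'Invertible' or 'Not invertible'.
\text{Not invertible}

The MA(q) characteristic polynomial is P(z) = 1 - 1.054z - 0.656z^2.
Invertibility requires all roots to lie outside the unit circle, i.e. |z| > 1 for every root.
Set 1 + (-1.054) z + (-0.656) z^2 = 0, i.e. a z^2 + b z + c = 0 with a = -0.656, b = -1.054, c = 1.
Discriminant D = b^2 - 4ac = (-1.054)^2 - 4*(-0.656)*1 = 1.110916 - (-2.624) = 3.734916.
D >= 0, so the roots are real: z = (-b +/- sqrt(D)) / (2a) = (1.054 +/- 1.932593) / (-1.312).
  z_1 = (1.054 + 1.932593) / (-1.312) = -2.2764,   |z_1| = 2.2764.
  z_2 = (1.054 - 1.932593) / (-1.312) = 0.6697,   |z_2| = 0.6697.
Moduli of all roots: 2.2764, 0.6697.
All moduli strictly greater than 1? No.
Verdict: Not invertible.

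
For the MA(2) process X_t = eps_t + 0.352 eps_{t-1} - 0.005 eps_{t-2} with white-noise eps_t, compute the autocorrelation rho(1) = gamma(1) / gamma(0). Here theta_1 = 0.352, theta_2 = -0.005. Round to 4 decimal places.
\rho(1) = 0.3116

For an MA(q) process with theta_0 = 1, the autocovariance is
  gamma(k) = sigma^2 * sum_{i=0..q-k} theta_i * theta_{i+k},
and rho(k) = gamma(k) / gamma(0). Sigma^2 cancels.
  numerator   = (1)*(0.352) + (0.352)*(-0.005) = 0.35024.
  denominator = (1)^2 + (0.352)^2 + (-0.005)^2 = 1.123929.
  rho(1) = 0.35024 / 1.123929 = 0.3116.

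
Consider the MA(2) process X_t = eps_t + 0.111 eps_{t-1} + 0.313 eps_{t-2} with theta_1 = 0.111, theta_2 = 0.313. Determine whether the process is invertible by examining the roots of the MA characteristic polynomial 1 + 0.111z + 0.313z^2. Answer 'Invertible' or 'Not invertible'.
\text{Invertible}

The MA(q) characteristic polynomial is P(z) = 1 + 0.111z + 0.313z^2.
Invertibility requires all roots to lie outside the unit circle, i.e. |z| > 1 for every root.
Set 1 + (0.111) z + (0.313) z^2 = 0, i.e. a z^2 + b z + c = 0 with a = 0.313, b = 0.111, c = 1.
Discriminant D = b^2 - 4ac = (0.111)^2 - 4*(0.313)*1 = 0.012321 - (1.252) = -1.239679.
D < 0, so the roots are the complex-conjugate pair z = (-b +/- i sqrt(-D)) / (2a) = -0.1773 +/- 1.7786i.
For a conjugate pair |z|^2 = z * conj(z) = (product of roots) = c/a = 1/(0.313) = 3.194888, so |z| = sqrt(3.194888) = 1.7874 for both roots.
Moduli of all roots: 1.7874, 1.7874.
All moduli strictly greater than 1? Yes.
Verdict: Invertible.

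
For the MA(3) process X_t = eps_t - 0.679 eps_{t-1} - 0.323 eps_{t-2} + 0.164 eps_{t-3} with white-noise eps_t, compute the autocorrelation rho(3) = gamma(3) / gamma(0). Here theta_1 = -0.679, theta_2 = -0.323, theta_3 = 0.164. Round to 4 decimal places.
\rho(3) = 0.1030

For an MA(q) process with theta_0 = 1, the autocovariance is
  gamma(k) = sigma^2 * sum_{i=0..q-k} theta_i * theta_{i+k},
and rho(k) = gamma(k) / gamma(0). Sigma^2 cancels.
  numerator   = (1)*(0.164) = 0.164.
  denominator = (1)^2 + (-0.679)^2 + (-0.323)^2 + (0.164)^2 = 1.592266.
  rho(3) = 0.164 / 1.592266 = 0.1030.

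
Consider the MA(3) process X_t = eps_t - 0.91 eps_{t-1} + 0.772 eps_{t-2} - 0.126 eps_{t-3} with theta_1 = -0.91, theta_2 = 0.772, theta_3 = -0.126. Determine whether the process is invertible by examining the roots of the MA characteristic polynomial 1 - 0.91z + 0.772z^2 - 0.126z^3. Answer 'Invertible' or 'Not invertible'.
\text{Invertible}

The MA(q) characteristic polynomial is P(z) = 1 - 0.91z + 0.772z^2 - 0.126z^3.
Invertibility requires all roots to lie outside the unit circle, i.e. |z| > 1 for every root.
Degree 3: look for a simple real root z0 first, then factor out (1 - z/z0) and solve the remaining quadratic.
Testing z0 = 5: P(5) = 1 + (-0.91)(5) + (0.772)(5)^2 + (-0.126)(5)^3
  = 1 + (-4.55) + (19.3) + (-15.75) = 0.  So z_0 = 5 is a root, |z_0| = 5.
Divide out the factor (1 - 0.2 z) = (1 - z/z0) (since 1/z0 = 0.2):
  P(z) = (1 - 0.2 z)(1 + (-0.71) z + (0.63) z^2)
  [check: z-coef -0.71 - (0.2) = -0.91; z^2-coef 0.63 - (0.2)(-0.71) = 0.772; z^3-coef -(0.2)(0.63) = -0.126.]
Remaining roots from the quadratic factor 1 + (-0.71) z + (0.63) z^2:
  Set 1 + (-0.71) z + (0.63) z^2 = 0, i.e. a z^2 + b z + c = 0 with a = 0.63, b = -0.71, c = 1.
  Discriminant D = b^2 - 4ac = (-0.71)^2 - 4*(0.63)*1 = 0.5041 - (2.52) = -2.0159.
  D < 0, so the roots are the complex-conjugate pair z = (-b +/- i sqrt(-D)) / (2a) = 0.5635 +/- 1.1268i.
  For a conjugate pair |z|^2 = z * conj(z) = (product of roots) = c/a = 1/(0.63) = 1.587302, so |z| = sqrt(1.587302) = 1.2599 for both roots.
Moduli of all roots: 5.0000, 1.2599, 1.2599.
All moduli strictly greater than 1? Yes.
Verdict: Invertible.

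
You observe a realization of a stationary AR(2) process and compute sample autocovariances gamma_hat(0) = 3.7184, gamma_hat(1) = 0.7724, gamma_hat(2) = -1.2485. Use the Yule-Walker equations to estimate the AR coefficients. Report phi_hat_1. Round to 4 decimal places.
\hat\phi_{1} = 0.2900

The Yule-Walker equations for an AR(p) process read, in matrix form,
  Gamma_p phi = r_p,   with   (Gamma_p)_{ij} = gamma(|i - j|),
                       (r_p)_i = gamma(i),   i,j = 1..p.
Substitute the sample gammas (Toeplitz matrix and right-hand side of size 2):
  Gamma_p = [[3.7184, 0.7724], [0.7724, 3.7184]]
  r_p     = [0.7724, -1.2485]
Written out:
  3.7184 phi_1 + 0.7724 phi_2 = 0.7724
  0.7724 phi_1 + 3.7184 phi_2 = -1.2485
Solve by Cramer's rule:
  det = gamma(0)^2 - gamma(1)^2 = (3.7184)^2 - (0.7724)^2 = 13.82649856 - 0.59660176 = 13.2298968
  phi_hat_1 = [gamma(1) gamma(0) - gamma(1) gamma(2)] / det = [(0.7724)(3.7184) - (0.7724)(-1.2485)] / 13.2298968 = 3.83643356 / 13.2298968 = 0.29
  phi_hat_2 = [gamma(0) gamma(2) - gamma(1)^2] / det = [(3.7184)(-1.2485) - (0.7724)^2] / 13.2298968 = -5.23902416 / 13.2298968 = -0.396
So phi_hat = [0.2900, -0.3960].
Therefore phi_hat_1 = 0.2900.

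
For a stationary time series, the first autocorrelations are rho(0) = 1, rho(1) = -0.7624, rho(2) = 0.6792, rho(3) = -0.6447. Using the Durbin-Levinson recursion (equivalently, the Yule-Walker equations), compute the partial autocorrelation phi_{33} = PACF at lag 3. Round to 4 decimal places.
\phi_{33} = -0.1760

The PACF at lag k is phi_{kk}, the last component of the solution
to the Yule-Walker system G_k phi = r_k where
  (G_k)_{ij} = rho(|i - j|), (r_k)_i = rho(i), i,j = 1..k.
Equivalently, Durbin-Levinson gives phi_{kk} iteratively:
  phi_{11} = rho(1)
  phi_{kk} = [rho(k) - sum_{j=1..k-1} phi_{k-1,j} rho(k-j)]
            / [1 - sum_{j=1..k-1} phi_{k-1,j} rho(j)],
  phi_{k,j} = phi_{k-1,j} - phi_{kk} phi_{k-1,k-j},  j = 1..k-1.
Step k = 1:
  phi_11 = rho(1) = -0.7624.
Step k = 2:
  phi_22 = [rho(2) - phi_11 rho(1)] / [1 - phi_11 rho(1)] = [0.6792 - (-0.7624)(-0.7624)] / [1 - (-0.7624)(-0.7624)]
         = 0.09794624 / 0.41874624 = 0.233904.
  Update: phi_21 = phi_11 - phi_22 phi_11 = -0.7624 - (0.233904)(-0.7624) = -0.584072.
Step k = 3:
  phi_33 = [rho(3) - phi_21 rho(2) - phi_22 rho(1)] / [1 - phi_21 rho(1) - phi_22 rho(2)]
    numerator   = -0.6447 - (-0.584072)(0.6792) - (0.233904)(-0.7624) = -0.06967027
    denominator = 1 - (-0.584072)(-0.7624) - (0.233904)(0.6792) = 0.39583626
  phi_33 = -0.06967027 / 0.39583626 = -0.176.
Therefore phi_{33} = -0.1760.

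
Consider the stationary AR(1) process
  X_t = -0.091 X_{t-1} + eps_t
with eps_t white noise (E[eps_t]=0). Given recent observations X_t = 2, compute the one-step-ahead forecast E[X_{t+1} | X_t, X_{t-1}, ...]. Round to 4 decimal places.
E[X_{t+1} \mid \mathcal F_t] = -0.1820

For an AR(p) model X_t = c + sum_i phi_i X_{t-i} + eps_t, the
one-step-ahead conditional mean is
  E[X_{t+1} | X_t, ...] = c + sum_i phi_i X_{t+1-i}.
Substitute known values:
  E[X_{t+1} | ...] = (-0.091) * (2)
                   = -0.1820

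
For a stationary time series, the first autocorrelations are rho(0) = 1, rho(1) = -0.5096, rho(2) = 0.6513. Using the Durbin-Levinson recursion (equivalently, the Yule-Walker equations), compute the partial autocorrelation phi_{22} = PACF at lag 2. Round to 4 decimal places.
\phi_{22} = 0.5290

The PACF at lag k is phi_{kk}, the last component of the solution
to the Yule-Walker system G_k phi = r_k where
  (G_k)_{ij} = rho(|i - j|), (r_k)_i = rho(i), i,j = 1..k.
Equivalently, Durbin-Levinson gives phi_{kk} iteratively:
  phi_{11} = rho(1)
  phi_{kk} = [rho(k) - sum_{j=1..k-1} phi_{k-1,j} rho(k-j)]
            / [1 - sum_{j=1..k-1} phi_{k-1,j} rho(j)],
  phi_{k,j} = phi_{k-1,j} - phi_{kk} phi_{k-1,k-j},  j = 1..k-1.
Step k = 1:
  phi_11 = rho(1) = -0.5096.
Step k = 2:
  phi_22 = [rho(2) - phi_11 rho(1)] / [1 - phi_11 rho(1)] = [0.6513 - (-0.5096)(-0.5096)] / [1 - (-0.5096)(-0.5096)]
         = 0.39160784 / 0.74030784 = 0.529.
Therefore phi_{22} = 0.5290.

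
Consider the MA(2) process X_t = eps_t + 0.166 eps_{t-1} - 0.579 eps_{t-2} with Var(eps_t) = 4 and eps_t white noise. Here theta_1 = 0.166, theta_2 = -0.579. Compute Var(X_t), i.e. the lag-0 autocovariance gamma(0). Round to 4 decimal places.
\gamma(0) = 5.4512

For an MA(q) process X_t = eps_t + sum_i theta_i eps_{t-i} with
Var(eps_t) = sigma^2, the variance is
  gamma(0) = sigma^2 * (1 + sum_i theta_i^2).
  sum_i theta_i^2 = (0.166)^2 + (-0.579)^2 = 0.027556 + 0.335241 = 0.362797.
  gamma(0) = 4 * (1 + 0.362797) = 4 * 1.362797 = 5.451188, which rounds to 5.4512.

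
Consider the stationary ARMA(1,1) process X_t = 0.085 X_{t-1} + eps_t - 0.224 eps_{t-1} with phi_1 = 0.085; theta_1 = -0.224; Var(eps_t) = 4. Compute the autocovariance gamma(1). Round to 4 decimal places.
\gamma(1) = -0.5494

Multiply the model equation by X_{t-k} and take expectations. With theta_0 = psi_0 = 1 and psi_j the MA(infinity) weights, this gives
  gamma(k) - sum_i phi_i gamma(k-i) = c_k,
  c_k = sigma^2 * sum_{j=k..q} theta_j psi_{j-k}   (c_k = 0 for k > q),
using gamma(-m) = gamma(m).
psi-weights needed (psi_j = theta_j + sum_i phi_i psi_{j-i}):
  psi_1 = theta_1 + phi_1 = -0.224 + (0.085) = -0.139
Right-hand sides:
  c_0 = sigma^2 (1 + theta_1 psi_1) = 4 * (1 + (-0.224)(-0.139)) = 4 * 1.031136 = 4.124544
  c_1 = sigma^2 theta_1 = 4 * (-0.224) = -0.896
  c_2 = 0
Equations for k = 0 and k = 1 (AR order 1):
  gamma(0) = phi_1 gamma(1) + c_0
  gamma(1) = phi_1 gamma(0) + c_1
Substituting the second into the first: gamma(0) (1 - phi_1^2) = c_0 + phi_1 c_1, so
  gamma(0) = (c_0 + phi_1 c_1) / (1 - phi_1^2) = (4.124544 + (0.085)(-0.896)) / (1 - (0.085)^2) = 4.048384 / 0.992775 = 4.077846.
  gamma(1) = phi_1 gamma(0) + c_1 = (0.085)(4.077846) + (-0.896) = -0.549383.
Therefore gamma(1) = -0.5494 (to 4 decimal places).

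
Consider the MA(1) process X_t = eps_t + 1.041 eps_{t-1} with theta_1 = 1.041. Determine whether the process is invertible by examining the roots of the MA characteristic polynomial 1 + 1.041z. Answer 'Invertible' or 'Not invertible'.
\text{Not invertible}

The MA(q) characteristic polynomial is P(z) = 1 + 1.041z.
Invertibility requires all roots to lie outside the unit circle, i.e. |z| > 1 for every root.
This is linear in z: 1 + (1.041) z = 0  =>  z = -1/(1.041) = -0.960615,  |z| = 0.960615.
Moduli of all roots: 0.9606.
All moduli strictly greater than 1? No.
Verdict: Not invertible.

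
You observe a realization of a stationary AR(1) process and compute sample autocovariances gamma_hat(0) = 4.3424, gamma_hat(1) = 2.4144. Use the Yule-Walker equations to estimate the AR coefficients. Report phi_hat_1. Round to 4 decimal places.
\hat\phi_{1} = 0.5560

The Yule-Walker equations for an AR(p) process read, in matrix form,
  Gamma_p phi = r_p,   with   (Gamma_p)_{ij} = gamma(|i - j|),
                       (r_p)_i = gamma(i),   i,j = 1..p.
Substitute the sample gammas (Toeplitz matrix and right-hand side of size 1):
  Gamma_p = [[4.3424]]
  r_p     = [2.4144]
With p = 1 this is the single equation gamma(0) phi_1 = gamma(1):
  phi_hat_1 = gamma(1) / gamma(0) = 2.4144 / 4.3424 = 0.5560.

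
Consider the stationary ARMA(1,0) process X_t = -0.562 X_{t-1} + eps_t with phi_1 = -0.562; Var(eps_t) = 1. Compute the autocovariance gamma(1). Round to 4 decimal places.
\gamma(1) = -0.8215

Multiply the model equation by X_{t-k} and take expectations. With theta_0 = psi_0 = 1 and psi_j the MA(infinity) weights, this gives
  gamma(k) - sum_i phi_i gamma(k-i) = c_k,
  c_k = sigma^2 * sum_{j=k..q} theta_j psi_{j-k}   (c_k = 0 for k > q),
using gamma(-m) = gamma(m).
Pure AR (q = 0): c_0 = sigma^2 = 1, c_k = 0 for k >= 1.
Equations for k = 0 and k = 1 (AR order 1):
  gamma(0) = phi_1 gamma(1) + c_0
  gamma(1) = phi_1 gamma(0) + c_1
Substituting the second into the first: gamma(0) (1 - phi_1^2) = c_0 + phi_1 c_1, so
  gamma(0) = c_0 / (1 - phi_1^2) = 1 / (1 - (-0.562)^2) = 1 / 0.684156 = 1.461655.
  gamma(1) = phi_1 gamma(0) = (-0.562)(1.461655) = -0.82145.
Therefore gamma(1) = -0.8215 (to 4 decimal places).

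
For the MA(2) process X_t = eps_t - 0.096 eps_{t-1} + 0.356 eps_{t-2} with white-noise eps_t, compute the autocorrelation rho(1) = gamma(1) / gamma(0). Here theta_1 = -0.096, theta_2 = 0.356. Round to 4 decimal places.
\rho(1) = -0.1146

For an MA(q) process with theta_0 = 1, the autocovariance is
  gamma(k) = sigma^2 * sum_{i=0..q-k} theta_i * theta_{i+k},
and rho(k) = gamma(k) / gamma(0). Sigma^2 cancels.
  numerator   = (1)*(-0.096) + (-0.096)*(0.356) = -0.130176.
  denominator = (1)^2 + (-0.096)^2 + (0.356)^2 = 1.135952.
  rho(1) = -0.130176 / 1.135952 = -0.1146.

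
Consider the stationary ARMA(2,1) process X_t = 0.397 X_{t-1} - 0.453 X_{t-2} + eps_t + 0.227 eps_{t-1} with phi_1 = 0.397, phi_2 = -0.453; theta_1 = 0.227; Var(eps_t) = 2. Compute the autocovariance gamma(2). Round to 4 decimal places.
\gamma(2) = -0.9774

Multiply the model equation by X_{t-k} and take expectations. With theta_0 = psi_0 = 1 and psi_j the MA(infinity) weights, this gives
  gamma(k) - sum_i phi_i gamma(k-i) = c_k,
  c_k = sigma^2 * sum_{j=k..q} theta_j psi_{j-k}   (c_k = 0 for k > q),
using gamma(-m) = gamma(m).
psi-weights needed (psi_j = theta_j + sum_i phi_i psi_{j-i}):
  psi_1 = theta_1 + phi_1 = 0.227 + (0.397) = 0.624
Right-hand sides:
  c_0 = sigma^2 (1 + theta_1 psi_1) = 2 * (1 + (0.227)(0.624)) = 2 * 1.141648 = 2.283296
  c_1 = sigma^2 theta_1 = 2 * (0.227) = 0.454
  c_2 = 0
Equations for k = 0, 1, 2 (AR order 2, c_2 = 0):
  (E0) gamma(0) = phi_1 gamma(1) + phi_2 gamma(2) + c_0
  (E1) gamma(1) = phi_1 gamma(0) + phi_2 gamma(1) + c_1
  (E2) gamma(2) = phi_1 gamma(1) + phi_2 gamma(0)
From (E1): gamma(1) = A gamma(0) + B with
  A = phi_1 / (1 - phi_2) = 0.397 / 1.453 = 0.273228,   B = c_1 / (1 - phi_2) = 0.454 / 1.453 = 0.312457.
Insert (E2) into (E0): gamma(0) (1 - phi_2^2) = phi_1 (1 + phi_2) gamma(1) + c_0.
  phi_1 (1 + phi_2) = (0.397)(0.547) = 0.217159,   1 - phi_2^2 = 0.794791.
Replace gamma(1) by A gamma(0) + B and collect gamma(0):
  gamma(0) [0.794791 - (0.217159)(0.273228)] = (0.217159)(0.312457) + 2.283296
  gamma(0) * 0.735457 = 2.351149
  gamma(0) = 2.351149 / 0.735457 = 3.196854.
  gamma(1) = A gamma(0) + B = (0.273228)(3.196854) + (0.312457) = 1.185926.
  gamma(2) = phi_1 gamma(1) + phi_2 gamma(0) = (0.397)(1.185926) + (-0.453)(3.196854) = -0.977362.
Therefore gamma(2) = -0.9774 (to 4 decimal places).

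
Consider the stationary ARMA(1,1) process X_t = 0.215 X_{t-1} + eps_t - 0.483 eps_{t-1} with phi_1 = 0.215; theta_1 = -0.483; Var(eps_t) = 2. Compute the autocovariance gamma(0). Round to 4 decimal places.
\gamma(0) = 2.1506

Multiply the model equation by X_{t-k} and take expectations. With theta_0 = psi_0 = 1 and psi_j the MA(infinity) weights, this gives
  gamma(k) - sum_i phi_i gamma(k-i) = c_k,
  c_k = sigma^2 * sum_{j=k..q} theta_j psi_{j-k}   (c_k = 0 for k > q),
using gamma(-m) = gamma(m).
psi-weights needed (psi_j = theta_j + sum_i phi_i psi_{j-i}):
  psi_1 = theta_1 + phi_1 = -0.483 + (0.215) = -0.268
Right-hand sides:
  c_0 = sigma^2 (1 + theta_1 psi_1) = 2 * (1 + (-0.483)(-0.268)) = 2 * 1.129444 = 2.258888
  c_1 = sigma^2 theta_1 = 2 * (-0.483) = -0.966
  c_2 = 0
Equations for k = 0 and k = 1 (AR order 1):
  gamma(0) = phi_1 gamma(1) + c_0
  gamma(1) = phi_1 gamma(0) + c_1
Substituting the second into the first: gamma(0) (1 - phi_1^2) = c_0 + phi_1 c_1, so
  gamma(0) = (c_0 + phi_1 c_1) / (1 - phi_1^2) = (2.258888 + (0.215)(-0.966)) / (1 - (0.215)^2) = 2.051198 / 0.953775 = 2.15061.
Therefore gamma(0) = 2.1506 (to 4 decimal places).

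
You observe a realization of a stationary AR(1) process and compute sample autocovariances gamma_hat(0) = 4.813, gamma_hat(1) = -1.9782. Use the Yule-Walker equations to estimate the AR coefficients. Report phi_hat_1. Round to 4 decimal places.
\hat\phi_{1} = -0.4110

The Yule-Walker equations for an AR(p) process read, in matrix form,
  Gamma_p phi = r_p,   with   (Gamma_p)_{ij} = gamma(|i - j|),
                       (r_p)_i = gamma(i),   i,j = 1..p.
Substitute the sample gammas (Toeplitz matrix and right-hand side of size 1):
  Gamma_p = [[4.813]]
  r_p     = [-1.9782]
With p = 1 this is the single equation gamma(0) phi_1 = gamma(1):
  phi_hat_1 = gamma(1) / gamma(0) = -1.9782 / 4.813 = -0.4110.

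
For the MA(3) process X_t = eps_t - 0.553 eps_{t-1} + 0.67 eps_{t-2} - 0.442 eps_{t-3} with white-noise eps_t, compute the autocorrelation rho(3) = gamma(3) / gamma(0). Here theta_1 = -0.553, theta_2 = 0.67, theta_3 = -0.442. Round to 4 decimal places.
\rho(3) = -0.2267

For an MA(q) process with theta_0 = 1, the autocovariance is
  gamma(k) = sigma^2 * sum_{i=0..q-k} theta_i * theta_{i+k},
and rho(k) = gamma(k) / gamma(0). Sigma^2 cancels.
  numerator   = (1)*(-0.442) = -0.442.
  denominator = (1)^2 + (-0.553)^2 + (0.67)^2 + (-0.442)^2 = 1.950073.
  rho(3) = -0.442 / 1.950073 = -0.2267.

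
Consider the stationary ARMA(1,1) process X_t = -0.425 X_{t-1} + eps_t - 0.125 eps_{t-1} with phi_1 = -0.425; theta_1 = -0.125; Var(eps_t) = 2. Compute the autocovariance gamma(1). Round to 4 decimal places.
\gamma(1) = -1.4138

Multiply the model equation by X_{t-k} and take expectations. With theta_0 = psi_0 = 1 and psi_j the MA(infinity) weights, this gives
  gamma(k) - sum_i phi_i gamma(k-i) = c_k,
  c_k = sigma^2 * sum_{j=k..q} theta_j psi_{j-k}   (c_k = 0 for k > q),
using gamma(-m) = gamma(m).
psi-weights needed (psi_j = theta_j + sum_i phi_i psi_{j-i}):
  psi_1 = theta_1 + phi_1 = -0.125 + (-0.425) = -0.55
Right-hand sides:
  c_0 = sigma^2 (1 + theta_1 psi_1) = 2 * (1 + (-0.125)(-0.55)) = 2 * 1.06875 = 2.1375
  c_1 = sigma^2 theta_1 = 2 * (-0.125) = -0.25
  c_2 = 0
Equations for k = 0 and k = 1 (AR order 1):
  gamma(0) = phi_1 gamma(1) + c_0
  gamma(1) = phi_1 gamma(0) + c_1
Substituting the second into the first: gamma(0) (1 - phi_1^2) = c_0 + phi_1 c_1, so
  gamma(0) = (c_0 + phi_1 c_1) / (1 - phi_1^2) = (2.1375 + (-0.425)(-0.25)) / (1 - (-0.425)^2) = 2.24375 / 0.819375 = 2.738368.
  gamma(1) = phi_1 gamma(0) + c_1 = (-0.425)(2.738368) + (-0.25) = -1.413806.
Therefore gamma(1) = -1.4138 (to 4 decimal places).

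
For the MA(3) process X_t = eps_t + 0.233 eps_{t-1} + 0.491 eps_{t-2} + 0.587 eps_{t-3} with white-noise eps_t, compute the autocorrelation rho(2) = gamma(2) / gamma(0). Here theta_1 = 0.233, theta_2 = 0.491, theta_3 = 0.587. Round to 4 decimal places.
\rho(2) = 0.3828

For an MA(q) process with theta_0 = 1, the autocovariance is
  gamma(k) = sigma^2 * sum_{i=0..q-k} theta_i * theta_{i+k},
and rho(k) = gamma(k) / gamma(0). Sigma^2 cancels.
  numerator   = (1)*(0.491) + (0.233)*(0.587) = 0.627771.
  denominator = (1)^2 + (0.233)^2 + (0.491)^2 + (0.587)^2 = 1.639939.
  rho(2) = 0.627771 / 1.639939 = 0.3828.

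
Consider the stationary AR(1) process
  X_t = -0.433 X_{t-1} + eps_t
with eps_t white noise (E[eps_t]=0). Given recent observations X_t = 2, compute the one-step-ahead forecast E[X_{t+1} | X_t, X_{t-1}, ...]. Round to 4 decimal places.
E[X_{t+1} \mid \mathcal F_t] = -0.8660

For an AR(p) model X_t = c + sum_i phi_i X_{t-i} + eps_t, the
one-step-ahead conditional mean is
  E[X_{t+1} | X_t, ...] = c + sum_i phi_i X_{t+1-i}.
Substitute known values:
  E[X_{t+1} | ...] = (-0.433) * (2)
                   = -0.8660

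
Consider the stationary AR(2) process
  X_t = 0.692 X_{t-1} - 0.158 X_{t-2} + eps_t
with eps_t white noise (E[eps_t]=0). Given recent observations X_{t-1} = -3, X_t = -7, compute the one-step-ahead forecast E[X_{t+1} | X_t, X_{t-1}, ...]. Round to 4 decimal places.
E[X_{t+1} \mid \mathcal F_t] = -4.3700

For an AR(p) model X_t = c + sum_i phi_i X_{t-i} + eps_t, the
one-step-ahead conditional mean is
  E[X_{t+1} | X_t, ...] = c + sum_i phi_i X_{t+1-i}.
Substitute known values:
  E[X_{t+1} | ...] = (0.692) * (-7) + (-0.158) * (-3)
                   = -4.3700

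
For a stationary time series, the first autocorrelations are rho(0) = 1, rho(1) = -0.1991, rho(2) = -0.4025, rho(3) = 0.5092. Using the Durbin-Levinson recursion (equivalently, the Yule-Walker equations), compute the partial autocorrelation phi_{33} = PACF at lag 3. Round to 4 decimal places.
\phi_{33} = 0.3971

The PACF at lag k is phi_{kk}, the last component of the solution
to the Yule-Walker system G_k phi = r_k where
  (G_k)_{ij} = rho(|i - j|), (r_k)_i = rho(i), i,j = 1..k.
Equivalently, Durbin-Levinson gives phi_{kk} iteratively:
  phi_{11} = rho(1)
  phi_{kk} = [rho(k) - sum_{j=1..k-1} phi_{k-1,j} rho(k-j)]
            / [1 - sum_{j=1..k-1} phi_{k-1,j} rho(j)],
  phi_{k,j} = phi_{k-1,j} - phi_{kk} phi_{k-1,k-j},  j = 1..k-1.
Step k = 1:
  phi_11 = rho(1) = -0.1991.
Step k = 2:
  phi_22 = [rho(2) - phi_11 rho(1)] / [1 - phi_11 rho(1)] = [-0.4025 - (-0.1991)(-0.1991)] / [1 - (-0.1991)(-0.1991)]
         = -0.44214081 / 0.96035919 = -0.460391.
  Update: phi_21 = phi_11 - phi_22 phi_11 = -0.1991 - (-0.460391)(-0.1991) = -0.290764.
Step k = 3:
  phi_33 = [rho(3) - phi_21 rho(2) - phi_22 rho(1)] / [1 - phi_21 rho(1) - phi_22 rho(2)]
    numerator   = 0.5092 - (-0.290764)(-0.4025) - (-0.460391)(-0.1991) = 0.30050368
    denominator = 1 - (-0.290764)(-0.1991) - (-0.460391)(-0.4025) = 0.7568015
  phi_33 = 0.30050368 / 0.7568015 = 0.3971.
Therefore phi_{33} = 0.3971.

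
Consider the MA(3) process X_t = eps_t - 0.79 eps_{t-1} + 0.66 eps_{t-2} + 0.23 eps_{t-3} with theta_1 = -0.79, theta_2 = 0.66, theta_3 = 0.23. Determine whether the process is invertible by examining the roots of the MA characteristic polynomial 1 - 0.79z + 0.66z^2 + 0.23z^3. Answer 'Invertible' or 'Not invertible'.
\text{Invertible}

The MA(q) characteristic polynomial is P(z) = 1 - 0.79z + 0.66z^2 + 0.23z^3.
Invertibility requires all roots to lie outside the unit circle, i.e. |z| > 1 for every root.
Degree 3: look for a simple real root z0 first, then factor out (1 - z/z0) and solve the remaining quadratic.
Testing z0 = -4: P(-4) = 1 + (-0.79)(-4) + (0.66)(-4)^2 + (0.23)(-4)^3
  = 1 + (3.16) + (10.56) + (-14.72) = 0.  So z_0 = -4 is a root, |z_0| = 4.
Divide out the factor (1 + 0.25 z) = (1 - z/z0) (since 1/z0 = -0.25):
  P(z) = (1 + 0.25 z)(1 + (-1.04) z + (0.92) z^2)
  [check: z-coef -1.04 - (-0.25) = -0.79; z^2-coef 0.92 - (-0.25)(-1.04) = 0.66; z^3-coef -(-0.25)(0.92) = 0.23.]
Remaining roots from the quadratic factor 1 + (-1.04) z + (0.92) z^2:
  Set 1 + (-1.04) z + (0.92) z^2 = 0, i.e. a z^2 + b z + c = 0 with a = 0.92, b = -1.04, c = 1.
  Discriminant D = b^2 - 4ac = (-1.04)^2 - 4*(0.92)*1 = 1.0816 - (3.68) = -2.5984.
  D < 0, so the roots are the complex-conjugate pair z = (-b +/- i sqrt(-D)) / (2a) = 0.5652 +/- 0.8761i.
  For a conjugate pair |z|^2 = z * conj(z) = (product of roots) = c/a = 1/(0.92) = 1.086957, so |z| = sqrt(1.086957) = 1.0426 for both roots.
Moduli of all roots: 4.0000, 1.0426, 1.0426.
All moduli strictly greater than 1? Yes.
Verdict: Invertible.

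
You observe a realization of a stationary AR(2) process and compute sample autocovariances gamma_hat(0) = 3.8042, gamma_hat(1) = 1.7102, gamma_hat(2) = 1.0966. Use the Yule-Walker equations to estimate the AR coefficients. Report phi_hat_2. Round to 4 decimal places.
\hat\phi_{2} = 0.1080

The Yule-Walker equations for an AR(p) process read, in matrix form,
  Gamma_p phi = r_p,   with   (Gamma_p)_{ij} = gamma(|i - j|),
                       (r_p)_i = gamma(i),   i,j = 1..p.
Substitute the sample gammas (Toeplitz matrix and right-hand side of size 2):
  Gamma_p = [[3.8042, 1.7102], [1.7102, 3.8042]]
  r_p     = [1.7102, 1.0966]
Written out:
  3.8042 phi_1 + 1.7102 phi_2 = 1.7102
  1.7102 phi_1 + 3.8042 phi_2 = 1.0966
Solve by Cramer's rule:
  det = gamma(0)^2 - gamma(1)^2 = (3.8042)^2 - (1.7102)^2 = 14.47193764 - 2.92478404 = 11.5471536
  phi_hat_1 = [gamma(1) gamma(0) - gamma(1) gamma(2)] / det = [(1.7102)(3.8042) - (1.7102)(1.0966)] / 11.5471536 = 4.63053752 / 11.5471536 = 0.401
  phi_hat_2 = [gamma(0) gamma(2) - gamma(1)^2] / det = [(3.8042)(1.0966) - (1.7102)^2] / 11.5471536 = 1.24690168 / 11.5471536 = 0.108
So phi_hat = [0.4010, 0.1080].
Therefore phi_hat_2 = 0.1080.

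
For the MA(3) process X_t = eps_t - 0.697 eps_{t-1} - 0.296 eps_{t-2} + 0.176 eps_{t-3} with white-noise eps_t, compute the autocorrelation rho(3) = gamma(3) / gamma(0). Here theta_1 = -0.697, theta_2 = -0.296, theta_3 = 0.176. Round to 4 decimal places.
\rho(3) = 0.1097

For an MA(q) process with theta_0 = 1, the autocovariance is
  gamma(k) = sigma^2 * sum_{i=0..q-k} theta_i * theta_{i+k},
and rho(k) = gamma(k) / gamma(0). Sigma^2 cancels.
  numerator   = (1)*(0.176) = 0.176.
  denominator = (1)^2 + (-0.697)^2 + (-0.296)^2 + (0.176)^2 = 1.604401.
  rho(3) = 0.176 / 1.604401 = 0.1097.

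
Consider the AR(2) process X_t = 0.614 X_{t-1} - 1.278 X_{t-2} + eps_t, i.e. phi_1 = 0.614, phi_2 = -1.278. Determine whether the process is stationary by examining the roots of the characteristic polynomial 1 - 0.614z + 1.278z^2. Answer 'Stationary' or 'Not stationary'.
\text{Not stationary}

The AR(p) characteristic polynomial is P(z) = 1 - 0.614z + 1.278z^2.
Stationarity requires all roots to lie outside the unit circle, i.e. |z| > 1 for every root.
Set 1 + (-0.614) z + (1.278) z^2 = 0, i.e. a z^2 + b z + c = 0 with a = 1.278, b = -0.614, c = 1.
Discriminant D = b^2 - 4ac = (-0.614)^2 - 4*(1.278)*1 = 0.376996 - (5.112) = -4.735004.
D < 0, so the roots are the complex-conjugate pair z = (-b +/- i sqrt(-D)) / (2a) = 0.2402 +/- 0.8513i.
For a conjugate pair |z|^2 = z * conj(z) = (product of roots) = c/a = 1/(1.278) = 0.782473, so |z| = sqrt(0.782473) = 0.8846 for both roots.
Moduli of all roots: 0.8846, 0.8846.
All moduli strictly greater than 1? No.
Verdict: Not stationary.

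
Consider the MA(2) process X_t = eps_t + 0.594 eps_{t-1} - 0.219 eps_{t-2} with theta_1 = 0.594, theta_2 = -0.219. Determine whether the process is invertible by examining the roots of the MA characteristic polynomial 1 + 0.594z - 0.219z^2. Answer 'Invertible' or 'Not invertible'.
\text{Invertible}

The MA(q) characteristic polynomial is P(z) = 1 + 0.594z - 0.219z^2.
Invertibility requires all roots to lie outside the unit circle, i.e. |z| > 1 for every root.
Set 1 + (0.594) z + (-0.219) z^2 = 0, i.e. a z^2 + b z + c = 0 with a = -0.219, b = 0.594, c = 1.
Discriminant D = b^2 - 4ac = (0.594)^2 - 4*(-0.219)*1 = 0.352836 - (-0.876) = 1.228836.
D >= 0, so the roots are real: z = (-b +/- sqrt(D)) / (2a) = (-0.594 +/- 1.108529) / (-0.438).
  z_1 = (-0.594 + 1.108529) / (-0.438) = -1.1747,   |z_1| = 1.1747.
  z_2 = (-0.594 - 1.108529) / (-0.438) = 3.8871,   |z_2| = 3.8871.
Moduli of all roots: 1.1747, 3.8871.
All moduli strictly greater than 1? Yes.
Verdict: Invertible.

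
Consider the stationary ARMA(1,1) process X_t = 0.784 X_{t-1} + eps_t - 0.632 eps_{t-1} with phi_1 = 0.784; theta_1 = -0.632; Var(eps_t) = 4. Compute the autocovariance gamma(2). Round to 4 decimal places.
\gamma(2) = 0.6241

Multiply the model equation by X_{t-k} and take expectations. With theta_0 = psi_0 = 1 and psi_j the MA(infinity) weights, this gives
  gamma(k) - sum_i phi_i gamma(k-i) = c_k,
  c_k = sigma^2 * sum_{j=k..q} theta_j psi_{j-k}   (c_k = 0 for k > q),
using gamma(-m) = gamma(m).
psi-weights needed (psi_j = theta_j + sum_i phi_i psi_{j-i}):
  psi_1 = theta_1 + phi_1 = -0.632 + (0.784) = 0.152
Right-hand sides:
  c_0 = sigma^2 (1 + theta_1 psi_1) = 4 * (1 + (-0.632)(0.152)) = 4 * 0.903936 = 3.615744
  c_1 = sigma^2 theta_1 = 4 * (-0.632) = -2.528
  c_2 = 0
Equations for k = 0 and k = 1 (AR order 1):
  gamma(0) = phi_1 gamma(1) + c_0
  gamma(1) = phi_1 gamma(0) + c_1
Substituting the second into the first: gamma(0) (1 - phi_1^2) = c_0 + phi_1 c_1, so
  gamma(0) = (c_0 + phi_1 c_1) / (1 - phi_1^2) = (3.615744 + (0.784)(-2.528)) / (1 - (0.784)^2) = 1.633792 / 0.385344 = 4.239827.
  gamma(1) = phi_1 gamma(0) + c_1 = (0.784)(4.239827) + (-2.528) = 0.796025.
For k = 2 (> q): gamma(2) = phi_1 gamma(1) = (0.784)(0.796025) = 0.624083.
Therefore gamma(2) = 0.6241 (to 4 decimal places).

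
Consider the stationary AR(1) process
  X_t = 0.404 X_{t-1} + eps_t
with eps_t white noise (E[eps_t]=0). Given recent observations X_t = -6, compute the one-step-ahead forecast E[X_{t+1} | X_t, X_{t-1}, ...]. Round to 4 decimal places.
E[X_{t+1} \mid \mathcal F_t] = -2.4240

For an AR(p) model X_t = c + sum_i phi_i X_{t-i} + eps_t, the
one-step-ahead conditional mean is
  E[X_{t+1} | X_t, ...] = c + sum_i phi_i X_{t+1-i}.
Substitute known values:
  E[X_{t+1} | ...] = (0.404) * (-6)
                   = -2.4240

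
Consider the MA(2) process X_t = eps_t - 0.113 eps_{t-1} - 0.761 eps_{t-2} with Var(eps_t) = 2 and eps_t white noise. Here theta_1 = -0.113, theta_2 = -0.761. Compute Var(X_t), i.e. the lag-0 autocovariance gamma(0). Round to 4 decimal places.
\gamma(0) = 3.1838

For an MA(q) process X_t = eps_t + sum_i theta_i eps_{t-i} with
Var(eps_t) = sigma^2, the variance is
  gamma(0) = sigma^2 * (1 + sum_i theta_i^2).
  sum_i theta_i^2 = (-0.113)^2 + (-0.761)^2 = 0.012769 + 0.579121 = 0.59189.
  gamma(0) = 2 * (1 + 0.59189) = 2 * 1.59189 = 3.18378, which rounds to 3.1838.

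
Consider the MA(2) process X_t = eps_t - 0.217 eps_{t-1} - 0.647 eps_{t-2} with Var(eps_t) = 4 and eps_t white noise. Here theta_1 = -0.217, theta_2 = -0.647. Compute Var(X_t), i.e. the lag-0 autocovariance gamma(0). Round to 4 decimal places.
\gamma(0) = 5.8628

For an MA(q) process X_t = eps_t + sum_i theta_i eps_{t-i} with
Var(eps_t) = sigma^2, the variance is
  gamma(0) = sigma^2 * (1 + sum_i theta_i^2).
  sum_i theta_i^2 = (-0.217)^2 + (-0.647)^2 = 0.047089 + 0.418609 = 0.465698.
  gamma(0) = 4 * (1 + 0.465698) = 4 * 1.465698 = 5.862792, which rounds to 5.8628.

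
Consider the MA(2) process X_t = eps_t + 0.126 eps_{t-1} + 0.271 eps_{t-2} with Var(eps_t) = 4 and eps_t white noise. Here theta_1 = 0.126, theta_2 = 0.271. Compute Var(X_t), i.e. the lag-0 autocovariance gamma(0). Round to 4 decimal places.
\gamma(0) = 4.3573

For an MA(q) process X_t = eps_t + sum_i theta_i eps_{t-i} with
Var(eps_t) = sigma^2, the variance is
  gamma(0) = sigma^2 * (1 + sum_i theta_i^2).
  sum_i theta_i^2 = (0.126)^2 + (0.271)^2 = 0.015876 + 0.073441 = 0.089317.
  gamma(0) = 4 * (1 + 0.089317) = 4 * 1.089317 = 4.357268, which rounds to 4.3573.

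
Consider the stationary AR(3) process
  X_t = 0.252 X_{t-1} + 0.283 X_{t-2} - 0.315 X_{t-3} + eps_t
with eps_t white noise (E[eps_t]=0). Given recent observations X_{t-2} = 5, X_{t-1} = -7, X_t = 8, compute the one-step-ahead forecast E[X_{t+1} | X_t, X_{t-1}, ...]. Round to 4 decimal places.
E[X_{t+1} \mid \mathcal F_t] = -1.5400

For an AR(p) model X_t = c + sum_i phi_i X_{t-i} + eps_t, the
one-step-ahead conditional mean is
  E[X_{t+1} | X_t, ...] = c + sum_i phi_i X_{t+1-i}.
Substitute known values:
  E[X_{t+1} | ...] = (0.252) * (8) + (0.283) * (-7) + (-0.315) * (5)
                   = -1.5400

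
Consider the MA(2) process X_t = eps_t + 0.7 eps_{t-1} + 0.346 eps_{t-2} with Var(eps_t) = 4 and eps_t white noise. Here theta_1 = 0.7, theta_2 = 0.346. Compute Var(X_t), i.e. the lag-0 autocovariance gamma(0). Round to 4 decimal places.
\gamma(0) = 6.4389

For an MA(q) process X_t = eps_t + sum_i theta_i eps_{t-i} with
Var(eps_t) = sigma^2, the variance is
  gamma(0) = sigma^2 * (1 + sum_i theta_i^2).
  sum_i theta_i^2 = (0.7)^2 + (0.346)^2 = 0.49 + 0.119716 = 0.609716.
  gamma(0) = 4 * (1 + 0.609716) = 4 * 1.609716 = 6.438864, which rounds to 6.4389.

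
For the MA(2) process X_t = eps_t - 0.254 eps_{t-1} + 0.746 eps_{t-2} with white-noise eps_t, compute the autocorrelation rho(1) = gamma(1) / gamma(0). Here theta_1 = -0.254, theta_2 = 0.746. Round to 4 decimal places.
\rho(1) = -0.2736

For an MA(q) process with theta_0 = 1, the autocovariance is
  gamma(k) = sigma^2 * sum_{i=0..q-k} theta_i * theta_{i+k},
and rho(k) = gamma(k) / gamma(0). Sigma^2 cancels.
  numerator   = (1)*(-0.254) + (-0.254)*(0.746) = -0.443484.
  denominator = (1)^2 + (-0.254)^2 + (0.746)^2 = 1.621032.
  rho(1) = -0.443484 / 1.621032 = -0.2736.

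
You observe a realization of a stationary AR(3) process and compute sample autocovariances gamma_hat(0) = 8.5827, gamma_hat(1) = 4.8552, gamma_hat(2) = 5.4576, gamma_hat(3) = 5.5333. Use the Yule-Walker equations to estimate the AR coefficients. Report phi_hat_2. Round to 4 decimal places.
\hat\phi_{2} = 0.3570

The Yule-Walker equations for an AR(p) process read, in matrix form,
  Gamma_p phi = r_p,   with   (Gamma_p)_{ij} = gamma(|i - j|),
                       (r_p)_i = gamma(i),   i,j = 1..p.
Substitute the sample gammas (Toeplitz matrix and right-hand side of size 3):
  Gamma_p = [[8.5827, 4.8552, 5.4576], [4.8552, 8.5827, 4.8552], [5.4576, 4.8552, 8.5827]]
  r_p     = [4.8552, 5.4576, 5.5333]
Written out (R1..R3):
  (R1) 8.5827 phi_1 + 4.8552 phi_2 + 5.4576 phi_3 = 4.8552
  (R2) 4.8552 phi_1 + 8.5827 phi_2 + 4.8552 phi_3 = 5.4576
  (R3) 5.4576 phi_1 + 4.8552 phi_2 + 8.5827 phi_3 = 5.5333
Gaussian elimination:
  R2 <- R2 - (4.8552/8.5827) R1 = R2 - (0.565696) R1:  5.836132 phi_2 + 1.767857 phi_3 = 2.711032
  R3 <- R3 - (5.4576/8.5827) R1 = R3 - (0.635884) R1:  1.767857 phi_2 + 5.112301 phi_3 = 2.445957
  R3 <- R3 - (1.767857/5.836132) R2 = R3 - (0.302916) R2:  4.576789 phi_3 = 1.624742
Back-substitution:
  phi_hat_3 = 1.624742 / 4.576789 = 0.354996
  phi_hat_2 = (2.711032 - (1.767857)(0.354996)) / 5.836132 = 0.356992
  phi_hat_1 = (4.8552 - (4.8552)(0.356992) - (5.4576)(0.354996)) / 8.5827 = 0.138011
So phi_hat = [0.1380, 0.3570, 0.3550].
Therefore phi_hat_2 = 0.3570.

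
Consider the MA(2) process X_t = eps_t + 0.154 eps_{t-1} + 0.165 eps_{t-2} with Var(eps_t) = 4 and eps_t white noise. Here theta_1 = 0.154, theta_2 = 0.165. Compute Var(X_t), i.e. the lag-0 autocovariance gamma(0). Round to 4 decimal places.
\gamma(0) = 4.2038

For an MA(q) process X_t = eps_t + sum_i theta_i eps_{t-i} with
Var(eps_t) = sigma^2, the variance is
  gamma(0) = sigma^2 * (1 + sum_i theta_i^2).
  sum_i theta_i^2 = (0.154)^2 + (0.165)^2 = 0.023716 + 0.027225 = 0.050941.
  gamma(0) = 4 * (1 + 0.050941) = 4 * 1.050941 = 4.203764, which rounds to 4.2038.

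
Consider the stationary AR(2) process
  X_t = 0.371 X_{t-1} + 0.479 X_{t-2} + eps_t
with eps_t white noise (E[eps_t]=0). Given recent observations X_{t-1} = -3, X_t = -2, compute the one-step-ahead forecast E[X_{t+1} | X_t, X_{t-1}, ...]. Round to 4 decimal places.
E[X_{t+1} \mid \mathcal F_t] = -2.1790

For an AR(p) model X_t = c + sum_i phi_i X_{t-i} + eps_t, the
one-step-ahead conditional mean is
  E[X_{t+1} | X_t, ...] = c + sum_i phi_i X_{t+1-i}.
Substitute known values:
  E[X_{t+1} | ...] = (0.371) * (-2) + (0.479) * (-3)
                   = -2.1790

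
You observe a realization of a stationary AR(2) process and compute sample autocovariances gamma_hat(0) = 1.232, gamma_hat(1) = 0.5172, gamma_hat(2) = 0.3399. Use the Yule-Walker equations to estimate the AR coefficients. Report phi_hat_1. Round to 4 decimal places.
\hat\phi_{1} = 0.3690

The Yule-Walker equations for an AR(p) process read, in matrix form,
  Gamma_p phi = r_p,   with   (Gamma_p)_{ij} = gamma(|i - j|),
                       (r_p)_i = gamma(i),   i,j = 1..p.
Substitute the sample gammas (Toeplitz matrix and right-hand side of size 2):
  Gamma_p = [[1.232, 0.5172], [0.5172, 1.232]]
  r_p     = [0.5172, 0.3399]
Written out:
  1.232 phi_1 + 0.5172 phi_2 = 0.5172
  0.5172 phi_1 + 1.232 phi_2 = 0.3399
Solve by Cramer's rule:
  det = gamma(0)^2 - gamma(1)^2 = (1.232)^2 - (0.5172)^2 = 1.517824 - 0.26749584 = 1.25032816
  phi_hat_1 = [gamma(1) gamma(0) - gamma(1) gamma(2)] / det = [(0.5172)(1.232) - (0.5172)(0.3399)] / 1.25032816 = 0.46139412 / 1.25032816 = 0.369
  phi_hat_2 = [gamma(0) gamma(2) - gamma(1)^2] / det = [(1.232)(0.3399) - (0.5172)^2] / 1.25032816 = 0.15126096 / 1.25032816 = 0.121
So phi_hat = [0.3690, 0.1210].
Therefore phi_hat_1 = 0.3690.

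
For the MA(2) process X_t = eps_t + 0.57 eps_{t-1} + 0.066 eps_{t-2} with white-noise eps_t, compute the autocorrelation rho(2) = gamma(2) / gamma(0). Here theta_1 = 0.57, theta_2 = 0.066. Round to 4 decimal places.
\rho(2) = 0.0497

For an MA(q) process with theta_0 = 1, the autocovariance is
  gamma(k) = sigma^2 * sum_{i=0..q-k} theta_i * theta_{i+k},
and rho(k) = gamma(k) / gamma(0). Sigma^2 cancels.
  numerator   = (1)*(0.066) = 0.066.
  denominator = (1)^2 + (0.57)^2 + (0.066)^2 = 1.329256.
  rho(2) = 0.066 / 1.329256 = 0.0497.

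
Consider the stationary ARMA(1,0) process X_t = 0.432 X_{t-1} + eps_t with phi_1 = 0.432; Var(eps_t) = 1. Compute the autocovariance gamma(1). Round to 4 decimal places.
\gamma(1) = 0.5311

Multiply the model equation by X_{t-k} and take expectations. With theta_0 = psi_0 = 1 and psi_j the MA(infinity) weights, this gives
  gamma(k) - sum_i phi_i gamma(k-i) = c_k,
  c_k = sigma^2 * sum_{j=k..q} theta_j psi_{j-k}   (c_k = 0 for k > q),
using gamma(-m) = gamma(m).
Pure AR (q = 0): c_0 = sigma^2 = 1, c_k = 0 for k >= 1.
Equations for k = 0 and k = 1 (AR order 1):
  gamma(0) = phi_1 gamma(1) + c_0
  gamma(1) = phi_1 gamma(0) + c_1
Substituting the second into the first: gamma(0) (1 - phi_1^2) = c_0 + phi_1 c_1, so
  gamma(0) = c_0 / (1 - phi_1^2) = 1 / (1 - (0.432)^2) = 1 / 0.813376 = 1.229444.
  gamma(1) = phi_1 gamma(0) = (0.432)(1.229444) = 0.53112.
Therefore gamma(1) = 0.5311 (to 4 decimal places).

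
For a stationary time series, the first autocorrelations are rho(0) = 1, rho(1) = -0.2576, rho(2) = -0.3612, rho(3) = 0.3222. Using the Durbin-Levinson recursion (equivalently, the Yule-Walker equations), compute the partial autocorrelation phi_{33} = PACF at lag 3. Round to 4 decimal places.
\phi_{33} = 0.0929

The PACF at lag k is phi_{kk}, the last component of the solution
to the Yule-Walker system G_k phi = r_k where
  (G_k)_{ij} = rho(|i - j|), (r_k)_i = rho(i), i,j = 1..k.
Equivalently, Durbin-Levinson gives phi_{kk} iteratively:
  phi_{11} = rho(1)
  phi_{kk} = [rho(k) - sum_{j=1..k-1} phi_{k-1,j} rho(k-j)]
            / [1 - sum_{j=1..k-1} phi_{k-1,j} rho(j)],
  phi_{k,j} = phi_{k-1,j} - phi_{kk} phi_{k-1,k-j},  j = 1..k-1.
Step k = 1:
  phi_11 = rho(1) = -0.2576.
Step k = 2:
  phi_22 = [rho(2) - phi_11 rho(1)] / [1 - phi_11 rho(1)] = [-0.3612 - (-0.2576)(-0.2576)] / [1 - (-0.2576)(-0.2576)]
         = -0.42755776 / 0.93364224 = -0.457946.
  Update: phi_21 = phi_11 - phi_22 phi_11 = -0.2576 - (-0.457946)(-0.2576) = -0.375567.
Step k = 3:
  phi_33 = [rho(3) - phi_21 rho(2) - phi_22 rho(1)] / [1 - phi_21 rho(1) - phi_22 rho(2)]
    numerator   = 0.3222 - (-0.375567)(-0.3612) - (-0.457946)(-0.2576) = 0.06857834
    denominator = 1 - (-0.375567)(-0.2576) - (-0.457946)(-0.3612) = 0.73784386
  phi_33 = 0.06857834 / 0.73784386 = 0.0929.
Therefore phi_{33} = 0.0929.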